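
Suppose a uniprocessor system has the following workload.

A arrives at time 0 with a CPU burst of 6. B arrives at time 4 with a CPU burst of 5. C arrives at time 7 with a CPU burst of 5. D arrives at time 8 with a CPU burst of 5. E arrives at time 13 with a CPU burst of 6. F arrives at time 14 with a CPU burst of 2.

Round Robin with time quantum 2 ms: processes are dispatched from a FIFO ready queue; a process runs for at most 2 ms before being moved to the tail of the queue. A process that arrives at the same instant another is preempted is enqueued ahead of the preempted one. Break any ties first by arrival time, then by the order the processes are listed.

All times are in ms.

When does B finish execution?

15

Schedule: | A 0-4 | B 4-6 | A 6-8 | B 8-10 | C 10-12 | D 12-14 | B 14-15 | C 15-17 | E 17-19 | F 19-21 | D 21-23 | C 23-24 | E 24-26 | D 26-27 | E 27-29 |
Completion: A=8  B=15  C=24  D=27  E=29  F=21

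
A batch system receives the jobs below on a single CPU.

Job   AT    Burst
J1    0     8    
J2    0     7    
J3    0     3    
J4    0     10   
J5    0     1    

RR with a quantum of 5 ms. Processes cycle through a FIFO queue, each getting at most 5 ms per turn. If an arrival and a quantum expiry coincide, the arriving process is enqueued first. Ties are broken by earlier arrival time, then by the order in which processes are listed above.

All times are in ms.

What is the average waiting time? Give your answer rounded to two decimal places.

Timeline: | J1 0-5 | J2 5-10 | J3 10-13 | J4 13-18 | J5 18-19 | J1 19-22 | J2 22-24 | J4 24-29 |
Completion: J1=22  J2=24  J3=13  J4=29  J5=19
Waiting times: J1=14, J2=17, J3=10, J4=19, J5=18
Average waiting = (14+17+10+19+18) / 5 = 78/5 = 15.60

15.60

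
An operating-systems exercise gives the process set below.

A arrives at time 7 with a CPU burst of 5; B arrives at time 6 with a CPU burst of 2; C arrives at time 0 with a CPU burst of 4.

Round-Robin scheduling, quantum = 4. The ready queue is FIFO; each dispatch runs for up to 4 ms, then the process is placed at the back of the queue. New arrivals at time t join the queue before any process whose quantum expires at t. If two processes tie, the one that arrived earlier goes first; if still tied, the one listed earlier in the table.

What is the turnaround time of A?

6

Schedule: | C 0-4 | idle 4-6 | B 6-8 | A 8-13 |
Completion: A=13  B=8  C=4
Turnaround (C−A): A=6  B=2  C=4
Turnaround(A) = completion − arrival = 13 − 7 = 6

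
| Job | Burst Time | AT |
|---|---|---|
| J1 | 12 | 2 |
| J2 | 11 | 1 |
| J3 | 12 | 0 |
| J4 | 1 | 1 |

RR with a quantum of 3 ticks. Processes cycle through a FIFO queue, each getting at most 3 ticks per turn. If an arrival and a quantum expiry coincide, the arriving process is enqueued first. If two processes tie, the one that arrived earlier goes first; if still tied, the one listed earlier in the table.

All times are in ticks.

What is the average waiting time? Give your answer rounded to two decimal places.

Schedule: | J3 0-3 | J2 3-6 | J4 6-7 | J1 7-10 | J3 10-13 | J2 13-16 | J1 16-19 | J3 19-22 | J2 22-25 | J1 25-28 | J3 28-31 | J2 31-33 | J1 33-36 |
Completion: J1=36  J2=33  J3=31  J4=7
Turnaround (C−A): J1=34  J2=32  J3=31  J4=6
Waiting times: J1=22, J2=21, J3=19, J4=5
Average waiting = (22+21+19+5) / 4 = 67/4 = 16.75

16.75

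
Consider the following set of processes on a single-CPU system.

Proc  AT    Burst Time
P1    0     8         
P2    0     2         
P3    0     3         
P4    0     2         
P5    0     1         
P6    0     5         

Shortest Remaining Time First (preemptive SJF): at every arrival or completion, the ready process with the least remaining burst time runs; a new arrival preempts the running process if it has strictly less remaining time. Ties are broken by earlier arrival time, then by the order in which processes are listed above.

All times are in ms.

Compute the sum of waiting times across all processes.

Gantt: | P5 0-1 | P2 1-3 | P4 3-5 | P3 5-8 | P6 8-13 | P1 13-21 |
Completion: P1=21  P2=3  P3=8  P4=5  P5=1  P6=13
Waiting = turnaround − burst: P1=13, P2=1, P3=5, P4=3, P5=0, P6=8
Total waiting = 13 + 1 + 5 + 3 + 0 + 8 = 30

30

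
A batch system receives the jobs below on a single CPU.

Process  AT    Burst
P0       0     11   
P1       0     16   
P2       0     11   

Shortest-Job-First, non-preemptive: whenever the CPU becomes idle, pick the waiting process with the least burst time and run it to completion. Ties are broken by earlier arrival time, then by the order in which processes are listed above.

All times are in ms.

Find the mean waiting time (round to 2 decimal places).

11.00

Timeline: | P0 0-11 | P2 11-22 | P1 22-38 |
Completion: P0=11  P1=38  P2=22
Waiting times: P0=0, P1=22, P2=11
Average waiting = (0+22+11) / 3 = 33/3 = 11.00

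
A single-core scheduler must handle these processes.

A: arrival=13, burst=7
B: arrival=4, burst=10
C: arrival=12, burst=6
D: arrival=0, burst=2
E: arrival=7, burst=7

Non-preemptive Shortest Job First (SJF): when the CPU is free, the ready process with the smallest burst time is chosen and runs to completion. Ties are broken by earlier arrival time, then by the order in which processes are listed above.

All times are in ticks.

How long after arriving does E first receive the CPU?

Gantt: | D 0-2 | idle 2-4 | B 4-14 | C 14-20 | E 20-27 | A 27-34 |
Completion: A=34  B=14  C=20  D=2  E=27
Turnaround (C−A): A=21  B=10  C=8  D=2  E=20
Response(E) = first start − arrival = 20 − 7 = 13

13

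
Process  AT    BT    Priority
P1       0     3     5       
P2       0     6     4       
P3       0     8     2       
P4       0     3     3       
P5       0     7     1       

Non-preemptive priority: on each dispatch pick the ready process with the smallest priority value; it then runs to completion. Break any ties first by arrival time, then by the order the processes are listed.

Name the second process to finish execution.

Schedule: | P5 0-7 | P3 7-15 | P4 15-18 | P2 18-24 | P1 24-27 |
Completion: P1=27  P2=24  P3=15  P4=18  P5=7
Finish order: P5 → P3 → P4 → P2 → P1

P3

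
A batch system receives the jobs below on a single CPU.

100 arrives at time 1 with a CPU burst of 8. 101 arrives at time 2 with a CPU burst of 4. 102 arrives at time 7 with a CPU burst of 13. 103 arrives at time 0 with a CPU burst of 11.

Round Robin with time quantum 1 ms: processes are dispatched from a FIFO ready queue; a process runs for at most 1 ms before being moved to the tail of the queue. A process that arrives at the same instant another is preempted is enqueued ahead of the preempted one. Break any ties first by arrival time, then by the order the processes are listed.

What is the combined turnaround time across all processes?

Timeline: | 103 0-1 | 100 1-2 | 103 2-3 | 101 3-4 | 100 4-5 | 103 5-6 | 101 6-7 | 100 7-8 | 103 8-9 | 102 9-10 | 101 10-11 | 100 11-12 | 103 12-13 | 102 13-14 | 101 14-15 | 100 15-16 | 103 16-17 | 102 17-18 | 100 18-19 | 103 19-20 | 102 20-21 | 100 21-22 | 103 22-23 | 102 23-24 | 100 24-25 | 103 25-26 | 102 26-27 | 103 27-28 | 102 28-29 | 103 29-30 | 102 30-36 |
Completion: 100=25  101=15  102=36  103=30
Turnaround = completion − arrival: 100=24, 101=13, 102=29, 103=30
Total turnaround = 24 + 13 + 29 + 30 = 96

96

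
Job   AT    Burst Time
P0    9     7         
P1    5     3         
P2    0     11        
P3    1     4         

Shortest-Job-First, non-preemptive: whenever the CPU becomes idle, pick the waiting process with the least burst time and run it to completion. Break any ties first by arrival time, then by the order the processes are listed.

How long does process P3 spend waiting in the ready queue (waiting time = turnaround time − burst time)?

Schedule: | P2 0-11 | P1 11-14 | P3 14-18 | P0 18-25 |
Completion: P0=25  P1=14  P2=11  P3=18
Waiting(P3) = turnaround − burst = 17 − 4 = 13

13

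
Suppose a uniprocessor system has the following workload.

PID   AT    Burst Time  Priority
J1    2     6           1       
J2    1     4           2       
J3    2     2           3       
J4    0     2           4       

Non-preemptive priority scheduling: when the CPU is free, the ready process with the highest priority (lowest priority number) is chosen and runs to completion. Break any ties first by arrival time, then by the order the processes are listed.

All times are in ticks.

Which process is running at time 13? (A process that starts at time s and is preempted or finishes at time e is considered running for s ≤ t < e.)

Gantt: | J4 0-2 | J1 2-8 | J2 8-12 | J3 12-14 |
Completion: J1=8  J2=12  J3=14  J4=2
Turnaround (C−A): J1=6  J2=11  J3=12  J4=2

J3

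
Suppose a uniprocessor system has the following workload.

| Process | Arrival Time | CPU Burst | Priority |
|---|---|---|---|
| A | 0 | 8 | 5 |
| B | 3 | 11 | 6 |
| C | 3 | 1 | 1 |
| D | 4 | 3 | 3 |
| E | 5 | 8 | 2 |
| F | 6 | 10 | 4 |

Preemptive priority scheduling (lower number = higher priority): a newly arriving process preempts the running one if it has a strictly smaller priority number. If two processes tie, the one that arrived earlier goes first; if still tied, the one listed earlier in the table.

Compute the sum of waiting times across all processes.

Schedule: | A 0-3 | C 3-4 | D 4-5 | E 5-13 | D 13-15 | F 15-25 | A 25-30 | B 30-41 |
Completion: A=30  B=41  C=4  D=15  E=13  F=25
Turnaround (C−A): A=30  B=38  C=1  D=11  E=8  F=19
Waiting = turnaround − burst: A=22, B=27, C=0, D=8, E=0, F=9
Total waiting = 22 + 27 + 0 + 8 + 0 + 9 = 66

66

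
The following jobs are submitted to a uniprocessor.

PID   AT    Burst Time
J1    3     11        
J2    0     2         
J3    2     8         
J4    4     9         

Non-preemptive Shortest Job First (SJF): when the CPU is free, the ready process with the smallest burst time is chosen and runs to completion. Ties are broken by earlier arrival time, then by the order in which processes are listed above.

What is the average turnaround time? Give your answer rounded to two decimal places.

Timeline: | J2 0-2 | J3 2-10 | J4 10-19 | J1 19-30 |
Completion: J1=30  J2=2  J3=10  J4=19
Turnaround (C−A): J1=27  J2=2  J3=8  J4=15
Turnaround times: J1=27, J2=2, J3=8, J4=15
Average turnaround = (27+2+8+15) / 4 = 52/4 = 13.00

13.00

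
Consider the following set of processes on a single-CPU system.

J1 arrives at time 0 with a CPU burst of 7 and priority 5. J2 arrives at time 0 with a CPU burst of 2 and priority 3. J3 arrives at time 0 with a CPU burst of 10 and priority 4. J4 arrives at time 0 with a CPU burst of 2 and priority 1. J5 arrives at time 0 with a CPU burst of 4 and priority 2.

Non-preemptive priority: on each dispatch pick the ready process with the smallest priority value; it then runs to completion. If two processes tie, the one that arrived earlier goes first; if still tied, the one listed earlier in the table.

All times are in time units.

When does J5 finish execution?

6

Gantt: | J4 0-2 | J5 2-6 | J2 6-8 | J3 8-18 | J1 18-25 |
Completion: J1=25  J2=8  J3=18  J4=2  J5=6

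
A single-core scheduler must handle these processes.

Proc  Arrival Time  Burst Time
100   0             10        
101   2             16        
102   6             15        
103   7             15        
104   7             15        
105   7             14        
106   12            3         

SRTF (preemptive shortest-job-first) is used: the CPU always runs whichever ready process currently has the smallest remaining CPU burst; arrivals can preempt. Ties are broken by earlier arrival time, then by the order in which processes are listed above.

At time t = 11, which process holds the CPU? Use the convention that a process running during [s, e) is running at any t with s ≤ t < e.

105

Schedule: | 100 0-10 | 105 10-12 | 106 12-15 | 105 15-27 | 102 27-42 | 103 42-57 | 104 57-72 | 101 72-88 |
Completion: 100=10  101=88  102=42  103=57  104=72  105=27  106=15
Turnaround (C−A): 100=10  101=86  102=36  103=50  104=65  105=20  106=3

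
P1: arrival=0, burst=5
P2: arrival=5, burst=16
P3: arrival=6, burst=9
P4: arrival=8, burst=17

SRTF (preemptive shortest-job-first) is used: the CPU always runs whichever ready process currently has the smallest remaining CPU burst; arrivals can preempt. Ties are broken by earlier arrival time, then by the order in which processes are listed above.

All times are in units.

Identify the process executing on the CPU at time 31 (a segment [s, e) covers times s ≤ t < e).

P4

Gantt: | P1 0-5 | P2 5-6 | P3 6-15 | P2 15-30 | P4 30-47 |
Completion: P1=5  P2=30  P3=15  P4=47
Turnaround (C−A): P1=5  P2=25  P3=9  P4=39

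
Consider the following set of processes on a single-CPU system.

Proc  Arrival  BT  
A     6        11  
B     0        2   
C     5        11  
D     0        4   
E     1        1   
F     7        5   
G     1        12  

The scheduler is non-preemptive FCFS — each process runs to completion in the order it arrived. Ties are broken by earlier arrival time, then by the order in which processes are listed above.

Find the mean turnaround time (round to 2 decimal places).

Schedule: | B 0-2 | D 2-6 | E 6-7 | G 7-19 | C 19-30 | A 30-41 | F 41-46 |
Completion: A=41  B=2  C=30  D=6  E=7  F=46  G=19
Turnaround times: A=35, B=2, C=25, D=6, E=6, F=39, G=18
Average turnaround = (35+2+25+6+6+39+18) / 7 = 131/7 = 18.71

18.71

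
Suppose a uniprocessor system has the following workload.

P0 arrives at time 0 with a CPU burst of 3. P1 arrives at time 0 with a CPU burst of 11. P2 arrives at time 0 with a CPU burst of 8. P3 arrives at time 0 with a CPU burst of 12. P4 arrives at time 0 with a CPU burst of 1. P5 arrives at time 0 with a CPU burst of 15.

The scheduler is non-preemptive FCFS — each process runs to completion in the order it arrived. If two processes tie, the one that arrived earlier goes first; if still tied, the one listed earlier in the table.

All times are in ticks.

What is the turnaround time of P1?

Gantt: | P0 0-3 | P1 3-14 | P2 14-22 | P3 22-34 | P4 34-35 | P5 35-50 |
Completion: P0=3  P1=14  P2=22  P3=34  P4=35  P5=50
Turnaround (C−A): P0=3  P1=14  P2=22  P3=34  P4=35  P5=50
Turnaround(P1) = completion − arrival = 14 − 0 = 14

14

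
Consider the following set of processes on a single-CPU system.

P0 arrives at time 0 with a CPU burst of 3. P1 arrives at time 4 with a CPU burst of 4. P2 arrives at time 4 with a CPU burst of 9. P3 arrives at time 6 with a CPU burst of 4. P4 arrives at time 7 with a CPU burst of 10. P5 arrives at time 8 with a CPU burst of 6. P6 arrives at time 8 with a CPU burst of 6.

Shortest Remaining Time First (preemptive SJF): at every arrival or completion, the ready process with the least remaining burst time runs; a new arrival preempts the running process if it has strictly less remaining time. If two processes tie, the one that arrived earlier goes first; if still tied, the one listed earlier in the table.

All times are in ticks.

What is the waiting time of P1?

Gantt: | P0 0-3 | idle 3-4 | P1 4-8 | P3 8-12 | P5 12-18 | P6 18-24 | P2 24-33 | P4 33-43 |
Completion: P0=3  P1=8  P2=33  P3=12  P4=43  P5=18  P6=24
Waiting(P1) = turnaround − burst = 4 − 4 = 0

0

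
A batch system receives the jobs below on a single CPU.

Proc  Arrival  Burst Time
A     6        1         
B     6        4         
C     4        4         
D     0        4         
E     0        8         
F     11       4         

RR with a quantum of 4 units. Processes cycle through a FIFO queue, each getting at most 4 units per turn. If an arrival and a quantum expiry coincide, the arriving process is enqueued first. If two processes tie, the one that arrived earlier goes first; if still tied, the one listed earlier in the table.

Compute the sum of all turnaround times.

65

Gantt: | D 0-4 | E 4-8 | C 8-12 | A 12-13 | B 13-17 | E 17-21 | F 21-25 |
Completion: A=13  B=17  C=12  D=4  E=21  F=25
Turnaround (C−A): A=7  B=11  C=8  D=4  E=21  F=14
Turnaround = completion − arrival: A=7, B=11, C=8, D=4, E=21, F=14
Total turnaround = 7 + 11 + 8 + 4 + 21 + 14 = 65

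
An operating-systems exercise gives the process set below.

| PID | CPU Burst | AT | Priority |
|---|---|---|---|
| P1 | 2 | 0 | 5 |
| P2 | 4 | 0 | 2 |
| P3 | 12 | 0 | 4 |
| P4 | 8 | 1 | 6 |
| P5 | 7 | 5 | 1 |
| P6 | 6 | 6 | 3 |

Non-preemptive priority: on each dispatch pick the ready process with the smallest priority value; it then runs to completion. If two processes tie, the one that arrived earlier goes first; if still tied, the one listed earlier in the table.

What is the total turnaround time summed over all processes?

Gantt: | P2 0-4 | P3 4-16 | P5 16-23 | P6 23-29 | P1 29-31 | P4 31-39 |
Completion: P1=31  P2=4  P3=16  P4=39  P5=23  P6=29
Turnaround (C−A): P1=31  P2=4  P3=16  P4=38  P5=18  P6=23
Turnaround = completion − arrival: P1=31, P2=4, P3=16, P4=38, P5=18, P6=23
Total turnaround = 31 + 4 + 16 + 38 + 18 + 23 = 130

130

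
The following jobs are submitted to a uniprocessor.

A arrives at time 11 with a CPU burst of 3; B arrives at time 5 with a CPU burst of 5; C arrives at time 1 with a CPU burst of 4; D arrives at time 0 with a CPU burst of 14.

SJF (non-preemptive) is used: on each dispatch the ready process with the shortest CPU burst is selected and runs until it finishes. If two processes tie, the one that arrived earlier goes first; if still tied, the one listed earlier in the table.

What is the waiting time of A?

3

Gantt: | D 0-14 | A 14-17 | C 17-21 | B 21-26 |
Completion: A=17  B=26  C=21  D=14
Turnaround (C−A): A=6  B=21  C=20  D=14
Waiting(A) = turnaround − burst = 6 − 3 = 3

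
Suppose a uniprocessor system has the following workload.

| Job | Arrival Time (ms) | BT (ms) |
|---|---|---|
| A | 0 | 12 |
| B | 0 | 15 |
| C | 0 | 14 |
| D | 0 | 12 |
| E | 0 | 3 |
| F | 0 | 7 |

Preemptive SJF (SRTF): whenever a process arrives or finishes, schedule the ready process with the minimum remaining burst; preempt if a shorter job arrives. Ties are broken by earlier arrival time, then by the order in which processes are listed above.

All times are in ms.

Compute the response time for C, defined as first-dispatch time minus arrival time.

34

Gantt: | E 0-3 | F 3-10 | A 10-22 | D 22-34 | C 34-48 | B 48-63 |
Completion: A=22  B=63  C=48  D=34  E=3  F=10
Turnaround (C−A): A=22  B=63  C=48  D=34  E=3  F=10
Response(C) = first start − arrival = 34 − 0 = 34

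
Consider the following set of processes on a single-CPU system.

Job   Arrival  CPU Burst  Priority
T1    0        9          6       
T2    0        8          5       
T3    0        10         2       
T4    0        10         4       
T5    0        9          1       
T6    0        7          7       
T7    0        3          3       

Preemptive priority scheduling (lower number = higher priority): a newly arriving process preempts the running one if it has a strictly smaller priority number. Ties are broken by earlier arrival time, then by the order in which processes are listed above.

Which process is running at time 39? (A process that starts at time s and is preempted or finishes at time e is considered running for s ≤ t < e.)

Schedule: | T5 0-9 | T3 9-19 | T7 19-22 | T4 22-32 | T2 32-40 | T1 40-49 | T6 49-56 |
Completion: T1=49  T2=40  T3=19  T4=32  T5=9  T6=56  T7=22
Turnaround (C−A): T1=49  T2=40  T3=19  T4=32  T5=9  T6=56  T7=22

T2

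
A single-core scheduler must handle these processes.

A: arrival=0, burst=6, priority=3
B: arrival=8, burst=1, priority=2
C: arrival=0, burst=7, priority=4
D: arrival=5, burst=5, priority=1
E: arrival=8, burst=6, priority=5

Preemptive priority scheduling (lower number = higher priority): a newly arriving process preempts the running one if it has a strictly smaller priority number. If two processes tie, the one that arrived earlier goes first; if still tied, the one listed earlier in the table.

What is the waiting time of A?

6

Schedule: | A 0-5 | D 5-10 | B 10-11 | A 11-12 | C 12-19 | E 19-25 |
Completion: A=12  B=11  C=19  D=10  E=25
Waiting(A) = turnaround − burst = 12 − 6 = 6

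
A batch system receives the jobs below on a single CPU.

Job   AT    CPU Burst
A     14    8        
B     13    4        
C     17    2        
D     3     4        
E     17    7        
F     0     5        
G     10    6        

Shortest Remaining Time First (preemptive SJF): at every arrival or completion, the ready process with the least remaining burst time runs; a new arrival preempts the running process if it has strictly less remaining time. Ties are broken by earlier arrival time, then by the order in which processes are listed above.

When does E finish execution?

Schedule: | F 0-5 | D 5-9 | idle 9-10 | G 10-16 | B 16-17 | C 17-19 | B 19-22 | E 22-29 | A 29-37 |
Completion: A=37  B=22  C=19  D=9  E=29  F=5  G=16
Turnaround (C−A): A=23  B=9  C=2  D=6  E=12  F=5  G=6

29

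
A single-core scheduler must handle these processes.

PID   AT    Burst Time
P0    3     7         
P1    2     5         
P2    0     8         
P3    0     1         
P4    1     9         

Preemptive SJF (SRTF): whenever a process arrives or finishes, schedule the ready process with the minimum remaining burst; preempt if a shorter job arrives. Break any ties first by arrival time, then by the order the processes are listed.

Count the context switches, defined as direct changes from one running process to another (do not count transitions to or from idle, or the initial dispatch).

Gantt: | P3 0-1 | P2 1-2 | P1 2-7 | P2 7-14 | P0 14-21 | P4 21-30 |
Completion: P0=21  P1=7  P2=14  P3=1  P4=30
Turnaround (C−A): P0=18  P1=5  P2=14  P3=1  P4=29

5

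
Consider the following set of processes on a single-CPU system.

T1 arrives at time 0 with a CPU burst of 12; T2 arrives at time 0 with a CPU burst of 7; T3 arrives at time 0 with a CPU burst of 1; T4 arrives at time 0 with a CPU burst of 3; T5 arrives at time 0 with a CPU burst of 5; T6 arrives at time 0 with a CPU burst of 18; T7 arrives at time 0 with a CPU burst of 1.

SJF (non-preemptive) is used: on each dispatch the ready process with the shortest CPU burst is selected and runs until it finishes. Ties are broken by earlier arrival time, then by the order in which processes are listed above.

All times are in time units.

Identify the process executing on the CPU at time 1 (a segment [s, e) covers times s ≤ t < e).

T7

Schedule: | T3 0-1 | T7 1-2 | T4 2-5 | T5 5-10 | T2 10-17 | T1 17-29 | T6 29-47 |
Completion: T1=29  T2=17  T3=1  T4=5  T5=10  T6=47  T7=2
Turnaround (C−A): T1=29  T2=17  T3=1  T4=5  T5=10  T6=47  T7=2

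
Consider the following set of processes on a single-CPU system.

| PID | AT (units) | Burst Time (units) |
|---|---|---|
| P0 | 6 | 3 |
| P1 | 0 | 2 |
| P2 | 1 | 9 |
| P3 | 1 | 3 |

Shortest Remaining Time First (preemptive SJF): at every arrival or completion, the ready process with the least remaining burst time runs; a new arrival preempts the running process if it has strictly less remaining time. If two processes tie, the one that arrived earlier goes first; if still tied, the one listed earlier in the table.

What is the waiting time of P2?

Timeline: | P1 0-2 | P3 2-5 | P2 5-6 | P0 6-9 | P2 9-17 |
Completion: P0=9  P1=2  P2=17  P3=5
Waiting(P2) = turnaround − burst = 16 − 9 = 7

7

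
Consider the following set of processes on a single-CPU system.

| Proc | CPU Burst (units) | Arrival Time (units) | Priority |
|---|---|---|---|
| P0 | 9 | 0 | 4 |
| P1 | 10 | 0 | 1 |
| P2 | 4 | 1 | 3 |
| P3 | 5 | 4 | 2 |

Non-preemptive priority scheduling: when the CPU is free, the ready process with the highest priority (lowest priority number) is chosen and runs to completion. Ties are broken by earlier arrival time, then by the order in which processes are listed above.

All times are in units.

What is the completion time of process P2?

Schedule: | P1 0-10 | P3 10-15 | P2 15-19 | P0 19-28 |
Completion: P0=28  P1=10  P2=19  P3=15

19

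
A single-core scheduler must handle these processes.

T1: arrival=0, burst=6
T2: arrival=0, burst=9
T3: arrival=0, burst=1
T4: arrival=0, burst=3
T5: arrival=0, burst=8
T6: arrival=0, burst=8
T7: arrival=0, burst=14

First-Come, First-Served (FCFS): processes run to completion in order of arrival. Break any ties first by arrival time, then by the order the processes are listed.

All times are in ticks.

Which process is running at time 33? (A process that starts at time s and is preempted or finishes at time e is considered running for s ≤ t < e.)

T6

Timeline: | T1 0-6 | T2 6-15 | T3 15-16 | T4 16-19 | T5 19-27 | T6 27-35 | T7 35-49 |
Completion: T1=6  T2=15  T3=16  T4=19  T5=27  T6=35  T7=49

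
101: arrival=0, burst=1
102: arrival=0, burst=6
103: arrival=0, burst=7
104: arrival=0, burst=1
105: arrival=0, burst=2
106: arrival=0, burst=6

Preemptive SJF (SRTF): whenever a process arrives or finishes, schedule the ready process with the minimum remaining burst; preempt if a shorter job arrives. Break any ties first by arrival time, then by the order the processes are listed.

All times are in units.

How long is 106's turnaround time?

Schedule: | 101 0-1 | 104 1-2 | 105 2-4 | 102 4-10 | 106 10-16 | 103 16-23 |
Completion: 101=1  102=10  103=23  104=2  105=4  106=16
Turnaround (C−A): 101=1  102=10  103=23  104=2  105=4  106=16
Turnaround(106) = completion − arrival = 16 − 0 = 16

16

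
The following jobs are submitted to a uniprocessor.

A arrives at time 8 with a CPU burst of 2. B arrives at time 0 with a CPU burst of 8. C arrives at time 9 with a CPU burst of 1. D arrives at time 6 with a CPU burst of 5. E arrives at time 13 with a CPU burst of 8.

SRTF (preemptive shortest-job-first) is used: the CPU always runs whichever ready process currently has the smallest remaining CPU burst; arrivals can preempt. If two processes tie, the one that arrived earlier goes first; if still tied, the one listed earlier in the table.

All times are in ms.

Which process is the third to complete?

C

Timeline: | B 0-8 | A 8-10 | C 10-11 | D 11-16 | E 16-24 |
Completion: A=10  B=8  C=11  D=16  E=24
Finish order: B → A → C → D → E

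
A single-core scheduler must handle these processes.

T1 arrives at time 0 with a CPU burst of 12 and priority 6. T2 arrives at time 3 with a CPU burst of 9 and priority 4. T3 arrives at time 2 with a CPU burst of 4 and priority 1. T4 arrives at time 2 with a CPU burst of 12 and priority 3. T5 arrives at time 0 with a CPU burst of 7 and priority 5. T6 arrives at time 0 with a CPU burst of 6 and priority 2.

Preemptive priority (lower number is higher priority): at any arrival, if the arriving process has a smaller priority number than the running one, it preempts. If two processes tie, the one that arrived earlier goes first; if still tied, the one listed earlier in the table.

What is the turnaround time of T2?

28

Schedule: | T6 0-2 | T3 2-6 | T6 6-10 | T4 10-22 | T2 22-31 | T5 31-38 | T1 38-50 |
Completion: T1=50  T2=31  T3=6  T4=22  T5=38  T6=10
Turnaround(T2) = completion − arrival = 31 − 3 = 28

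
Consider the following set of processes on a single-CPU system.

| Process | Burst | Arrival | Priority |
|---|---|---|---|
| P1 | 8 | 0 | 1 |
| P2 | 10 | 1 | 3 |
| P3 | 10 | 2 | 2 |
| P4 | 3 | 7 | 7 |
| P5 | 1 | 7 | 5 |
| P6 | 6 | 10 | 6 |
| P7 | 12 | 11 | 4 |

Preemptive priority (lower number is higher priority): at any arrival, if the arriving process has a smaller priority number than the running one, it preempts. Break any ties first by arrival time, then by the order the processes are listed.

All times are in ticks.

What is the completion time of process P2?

28

Timeline: | P1 0-8 | P3 8-18 | P2 18-28 | P7 28-40 | P5 40-41 | P6 41-47 | P4 47-50 |
Completion: P1=8  P2=28  P3=18  P4=50  P5=41  P6=47  P7=40
Turnaround (C−A): P1=8  P2=27  P3=16  P4=43  P5=34  P6=37  P7=29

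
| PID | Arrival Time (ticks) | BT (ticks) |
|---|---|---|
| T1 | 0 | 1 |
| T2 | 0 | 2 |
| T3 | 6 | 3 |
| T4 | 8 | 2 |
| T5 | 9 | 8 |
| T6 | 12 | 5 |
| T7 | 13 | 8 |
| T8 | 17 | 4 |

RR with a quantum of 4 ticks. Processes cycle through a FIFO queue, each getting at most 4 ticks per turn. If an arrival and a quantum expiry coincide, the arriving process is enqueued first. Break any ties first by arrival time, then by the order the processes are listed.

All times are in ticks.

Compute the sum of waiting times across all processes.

52

Gantt: | T1 0-1 | T2 1-3 | idle 3-6 | T3 6-9 | T4 9-11 | T5 11-15 | T6 15-19 | T7 19-23 | T5 23-27 | T8 27-31 | T6 31-32 | T7 32-36 |
Completion: T1=1  T2=3  T3=9  T4=11  T5=27  T6=32  T7=36  T8=31
Turnaround (C−A): T1=1  T2=3  T3=3  T4=3  T5=18  T6=20  T7=23  T8=14
Waiting = turnaround − burst: T1=0, T2=1, T3=0, T4=1, T5=10, T6=15, T7=15, T8=10
Total waiting = 0 + 1 + 0 + 1 + 10 + 15 + 15 + 10 = 52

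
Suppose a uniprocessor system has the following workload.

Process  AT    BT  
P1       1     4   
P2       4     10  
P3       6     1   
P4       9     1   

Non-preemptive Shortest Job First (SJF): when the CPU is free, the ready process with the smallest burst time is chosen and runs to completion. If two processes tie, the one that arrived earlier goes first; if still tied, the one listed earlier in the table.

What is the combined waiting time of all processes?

Timeline: | idle 0-1 | P1 1-5 | P2 5-15 | P3 15-16 | P4 16-17 |
Completion: P1=5  P2=15  P3=16  P4=17
Waiting = turnaround − burst: P1=0, P2=1, P3=9, P4=7
Total waiting = 0 + 1 + 9 + 7 = 17

17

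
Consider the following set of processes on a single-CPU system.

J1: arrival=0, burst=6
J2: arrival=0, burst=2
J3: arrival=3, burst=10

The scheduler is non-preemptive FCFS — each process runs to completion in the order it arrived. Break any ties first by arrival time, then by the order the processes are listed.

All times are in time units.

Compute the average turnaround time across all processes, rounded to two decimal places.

9.67

Timeline: | J1 0-6 | J2 6-8 | J3 8-18 |
Completion: J1=6  J2=8  J3=18
Turnaround (C−A): J1=6  J2=8  J3=15
Turnaround times: J1=6, J2=8, J3=15
Average turnaround = (6+8+15) / 3 = 29/3 = 9.67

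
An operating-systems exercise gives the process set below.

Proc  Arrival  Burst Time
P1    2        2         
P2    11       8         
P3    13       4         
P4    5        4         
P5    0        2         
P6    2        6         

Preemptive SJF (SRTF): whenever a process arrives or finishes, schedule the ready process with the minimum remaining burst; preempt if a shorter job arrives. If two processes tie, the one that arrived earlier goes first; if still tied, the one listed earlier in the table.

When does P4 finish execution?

Schedule: | P5 0-2 | P1 2-4 | P6 4-5 | P4 5-9 | P6 9-14 | P3 14-18 | P2 18-26 |
Completion: P1=4  P2=26  P3=18  P4=9  P5=2  P6=14

9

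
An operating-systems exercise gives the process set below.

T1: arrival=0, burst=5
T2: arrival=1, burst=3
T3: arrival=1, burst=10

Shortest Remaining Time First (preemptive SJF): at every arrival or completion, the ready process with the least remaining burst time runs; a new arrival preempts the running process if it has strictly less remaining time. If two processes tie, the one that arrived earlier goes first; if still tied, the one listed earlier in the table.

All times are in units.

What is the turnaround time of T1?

Timeline: | T1 0-1 | T2 1-4 | T1 4-8 | T3 8-18 |
Completion: T1=8  T2=4  T3=18
Turnaround (C−A): T1=8  T2=3  T3=17
Turnaround(T1) = completion − arrival = 8 − 0 = 8

8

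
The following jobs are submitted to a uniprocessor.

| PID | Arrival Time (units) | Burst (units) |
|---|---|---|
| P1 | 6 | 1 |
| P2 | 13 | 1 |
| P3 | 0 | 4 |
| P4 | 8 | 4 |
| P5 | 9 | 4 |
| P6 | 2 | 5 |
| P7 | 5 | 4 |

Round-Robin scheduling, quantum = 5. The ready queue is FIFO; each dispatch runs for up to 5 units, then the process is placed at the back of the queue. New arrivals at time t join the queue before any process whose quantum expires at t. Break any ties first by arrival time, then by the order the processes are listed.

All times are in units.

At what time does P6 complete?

9

Schedule: | P3 0-4 | P6 4-9 | P7 9-13 | P1 13-14 | P4 14-18 | P5 18-22 | P2 22-23 |
Completion: P1=14  P2=23  P3=4  P4=18  P5=22  P6=9  P7=13
Turnaround (C−A): P1=8  P2=10  P3=4  P4=10  P5=13  P6=7  P7=8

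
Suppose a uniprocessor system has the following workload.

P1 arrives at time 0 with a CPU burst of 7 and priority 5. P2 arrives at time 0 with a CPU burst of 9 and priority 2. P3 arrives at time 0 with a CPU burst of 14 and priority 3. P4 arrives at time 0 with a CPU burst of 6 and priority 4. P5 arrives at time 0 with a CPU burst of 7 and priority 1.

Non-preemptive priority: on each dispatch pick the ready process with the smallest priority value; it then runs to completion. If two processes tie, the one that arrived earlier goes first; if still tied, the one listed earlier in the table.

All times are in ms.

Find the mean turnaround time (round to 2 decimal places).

Schedule: | P5 0-7 | P2 7-16 | P3 16-30 | P4 30-36 | P1 36-43 |
Completion: P1=43  P2=16  P3=30  P4=36  P5=7
Turnaround (C−A): P1=43  P2=16  P3=30  P4=36  P5=7
Turnaround times: P1=43, P2=16, P3=30, P4=36, P5=7
Average turnaround = (43+16+30+36+7) / 5 = 132/5 = 26.40

26.40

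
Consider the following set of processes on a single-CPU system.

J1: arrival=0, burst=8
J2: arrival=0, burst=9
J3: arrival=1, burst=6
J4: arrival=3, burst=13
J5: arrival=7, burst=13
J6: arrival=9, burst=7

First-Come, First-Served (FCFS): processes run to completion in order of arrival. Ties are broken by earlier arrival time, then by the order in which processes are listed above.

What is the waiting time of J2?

Gantt: | J1 0-8 | J2 8-17 | J3 17-23 | J4 23-36 | J5 36-49 | J6 49-56 |
Completion: J1=8  J2=17  J3=23  J4=36  J5=49  J6=56
Turnaround (C−A): J1=8  J2=17  J3=22  J4=33  J5=42  J6=47
Waiting(J2) = turnaround − burst = 17 − 9 = 8

8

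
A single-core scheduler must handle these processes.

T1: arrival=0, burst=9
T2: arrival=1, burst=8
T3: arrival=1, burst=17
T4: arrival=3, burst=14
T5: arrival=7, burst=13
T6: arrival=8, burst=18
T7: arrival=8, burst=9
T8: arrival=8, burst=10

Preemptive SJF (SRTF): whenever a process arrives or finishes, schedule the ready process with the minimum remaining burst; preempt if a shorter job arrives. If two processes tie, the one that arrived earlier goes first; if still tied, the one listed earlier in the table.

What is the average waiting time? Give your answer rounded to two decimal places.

30.50

Timeline: | T1 0-9 | T2 9-17 | T7 17-26 | T8 26-36 | T5 36-49 | T4 49-63 | T3 63-80 | T6 80-98 |
Completion: T1=9  T2=17  T3=80  T4=63  T5=49  T6=98  T7=26  T8=36
Waiting times: T1=0, T2=8, T3=62, T4=46, T5=29, T6=72, T7=9, T8=18
Average waiting = (0+8+62+46+29+72+9+18) / 8 = 244/8 = 30.50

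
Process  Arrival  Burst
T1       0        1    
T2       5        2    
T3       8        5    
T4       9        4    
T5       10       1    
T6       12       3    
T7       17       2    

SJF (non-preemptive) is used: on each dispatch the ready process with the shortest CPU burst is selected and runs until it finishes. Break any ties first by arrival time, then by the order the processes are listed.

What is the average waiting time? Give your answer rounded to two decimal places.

Gantt: | T1 0-1 | idle 1-5 | T2 5-7 | idle 7-8 | T3 8-13 | T5 13-14 | T6 14-17 | T7 17-19 | T4 19-23 |
Completion: T1=1  T2=7  T3=13  T4=23  T5=14  T6=17  T7=19
Waiting times: T1=0, T2=0, T3=0, T4=10, T5=3, T6=2, T7=0
Average waiting = (0+0+0+10+3+2+0) / 7 = 15/7 = 2.14

2.14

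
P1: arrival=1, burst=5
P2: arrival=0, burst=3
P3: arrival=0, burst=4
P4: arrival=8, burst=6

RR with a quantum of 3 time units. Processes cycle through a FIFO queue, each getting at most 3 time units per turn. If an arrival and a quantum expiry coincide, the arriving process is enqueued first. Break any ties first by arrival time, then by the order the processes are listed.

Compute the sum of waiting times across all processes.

Gantt: | P2 0-3 | P3 3-6 | P1 6-9 | P3 9-10 | P4 10-13 | P1 13-15 | P4 15-18 |
Completion: P1=15  P2=3  P3=10  P4=18
Turnaround (C−A): P1=14  P2=3  P3=10  P4=10
Waiting = turnaround − burst: P1=9, P2=0, P3=6, P4=4
Total waiting = 9 + 0 + 6 + 4 = 19

19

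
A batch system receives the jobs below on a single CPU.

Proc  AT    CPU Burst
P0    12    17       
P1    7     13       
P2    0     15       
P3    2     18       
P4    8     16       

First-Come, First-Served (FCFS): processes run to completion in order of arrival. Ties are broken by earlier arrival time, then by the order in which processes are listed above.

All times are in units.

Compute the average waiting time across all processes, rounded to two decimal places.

Timeline: | P2 0-15 | P3 15-33 | P1 33-46 | P4 46-62 | P0 62-79 |
Completion: P0=79  P1=46  P2=15  P3=33  P4=62
Waiting times: P0=50, P1=26, P2=0, P3=13, P4=38
Average waiting = (50+26+0+13+38) / 5 = 127/5 = 25.40

25.40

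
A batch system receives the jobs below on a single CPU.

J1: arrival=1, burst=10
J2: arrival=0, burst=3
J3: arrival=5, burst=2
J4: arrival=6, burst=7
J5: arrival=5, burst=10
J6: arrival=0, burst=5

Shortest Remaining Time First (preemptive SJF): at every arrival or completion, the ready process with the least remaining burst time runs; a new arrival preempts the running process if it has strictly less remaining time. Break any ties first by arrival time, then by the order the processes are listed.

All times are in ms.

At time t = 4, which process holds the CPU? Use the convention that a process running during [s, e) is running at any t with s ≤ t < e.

J6

Timeline: | J2 0-3 | J6 3-5 | J3 5-7 | J6 7-10 | J4 10-17 | J1 17-27 | J5 27-37 |
Completion: J1=27  J2=3  J3=7  J4=17  J5=37  J6=10
Turnaround (C−A): J1=26  J2=3  J3=2  J4=11  J5=32  J6=10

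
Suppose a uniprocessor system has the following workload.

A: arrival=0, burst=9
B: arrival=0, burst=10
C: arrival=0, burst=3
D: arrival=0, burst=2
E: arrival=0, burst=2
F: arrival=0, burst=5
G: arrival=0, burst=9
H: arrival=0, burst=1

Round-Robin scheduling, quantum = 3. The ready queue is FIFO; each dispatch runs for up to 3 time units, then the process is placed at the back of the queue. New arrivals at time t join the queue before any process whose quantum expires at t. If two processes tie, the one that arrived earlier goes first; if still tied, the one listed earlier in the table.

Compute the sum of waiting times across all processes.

Gantt: | A 0-3 | B 3-6 | C 6-9 | D 9-11 | E 11-13 | F 13-16 | G 16-19 | H 19-20 | A 20-23 | B 23-26 | F 26-28 | G 28-31 | A 31-34 | B 34-37 | G 37-40 | B 40-41 |
Completion: A=34  B=41  C=9  D=11  E=13  F=28  G=40  H=20
Turnaround (C−A): A=34  B=41  C=9  D=11  E=13  F=28  G=40  H=20
Waiting = turnaround − burst: A=25, B=31, C=6, D=9, E=11, F=23, G=31, H=19
Total waiting = 25 + 31 + 6 + 9 + 11 + 23 + 31 + 19 = 155

155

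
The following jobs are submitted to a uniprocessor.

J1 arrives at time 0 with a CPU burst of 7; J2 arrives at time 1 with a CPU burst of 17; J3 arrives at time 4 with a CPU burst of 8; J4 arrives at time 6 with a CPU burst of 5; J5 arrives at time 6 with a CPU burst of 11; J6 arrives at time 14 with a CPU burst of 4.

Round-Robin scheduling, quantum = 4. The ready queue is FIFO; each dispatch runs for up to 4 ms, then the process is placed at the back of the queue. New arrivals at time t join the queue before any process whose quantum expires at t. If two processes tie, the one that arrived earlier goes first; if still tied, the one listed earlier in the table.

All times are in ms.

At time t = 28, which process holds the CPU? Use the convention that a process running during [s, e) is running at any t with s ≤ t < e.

Timeline: | J1 0-4 | J2 4-8 | J3 8-12 | J1 12-15 | J4 15-19 | J5 19-23 | J2 23-27 | J3 27-31 | J6 31-35 | J4 35-36 | J5 36-40 | J2 40-44 | J5 44-47 | J2 47-52 |
Completion: J1=15  J2=52  J3=31  J4=36  J5=47  J6=35
Turnaround (C−A): J1=15  J2=51  J3=27  J4=30  J5=41  J6=21

J3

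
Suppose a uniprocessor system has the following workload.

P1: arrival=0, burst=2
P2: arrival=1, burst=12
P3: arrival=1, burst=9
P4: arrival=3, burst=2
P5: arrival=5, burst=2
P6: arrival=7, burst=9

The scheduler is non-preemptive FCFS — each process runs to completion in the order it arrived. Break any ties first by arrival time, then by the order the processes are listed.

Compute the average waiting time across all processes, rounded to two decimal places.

12.33

Schedule: | P1 0-2 | P2 2-14 | P3 14-23 | P4 23-25 | P5 25-27 | P6 27-36 |
Completion: P1=2  P2=14  P3=23  P4=25  P5=27  P6=36
Waiting times: P1=0, P2=1, P3=13, P4=20, P5=20, P6=20
Average waiting = (0+1+13+20+20+20) / 6 = 74/6 = 12.33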